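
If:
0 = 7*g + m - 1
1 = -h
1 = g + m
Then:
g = 0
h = -1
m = 1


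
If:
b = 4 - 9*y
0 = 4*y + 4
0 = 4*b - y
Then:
No Solution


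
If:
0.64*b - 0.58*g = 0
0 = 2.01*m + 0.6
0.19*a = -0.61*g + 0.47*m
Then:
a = -3.21052631578947*g - 0.738413197172035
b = 0.90625*g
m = -0.30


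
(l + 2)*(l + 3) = l^2 + 5*l + 6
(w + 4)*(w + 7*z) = w^2 + 7*w*z + 4*w + 28*z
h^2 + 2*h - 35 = (h - 5)*(h + 7)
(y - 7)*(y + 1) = y^2 - 6*y - 7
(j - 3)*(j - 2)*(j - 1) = j^3 - 6*j^2 + 11*j - 6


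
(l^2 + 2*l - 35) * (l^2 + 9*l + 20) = l^4 + 11*l^3 + 3*l^2 - 275*l - 700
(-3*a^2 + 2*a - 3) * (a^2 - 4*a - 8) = -3*a^4 + 14*a^3 + 13*a^2 - 4*a + 24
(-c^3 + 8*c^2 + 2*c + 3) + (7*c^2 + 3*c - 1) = -c^3 + 15*c^2 + 5*c + 2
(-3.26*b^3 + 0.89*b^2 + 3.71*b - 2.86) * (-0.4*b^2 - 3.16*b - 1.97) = 1.304*b^5 + 9.9456*b^4 + 2.1258*b^3 - 12.3329*b^2 + 1.7289*b + 5.6342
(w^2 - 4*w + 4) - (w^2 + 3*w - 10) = 14 - 7*w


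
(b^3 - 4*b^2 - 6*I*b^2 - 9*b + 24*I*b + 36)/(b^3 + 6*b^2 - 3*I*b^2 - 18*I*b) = (b^2 - b*(4 + 3*I) + 12*I)/(b*(b + 6))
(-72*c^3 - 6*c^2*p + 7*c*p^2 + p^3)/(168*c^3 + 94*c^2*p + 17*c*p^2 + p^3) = (-3*c + p)/(7*c + p)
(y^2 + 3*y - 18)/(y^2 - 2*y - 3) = (y + 6)/(y + 1)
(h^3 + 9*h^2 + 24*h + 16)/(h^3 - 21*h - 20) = (h + 4)/(h - 5)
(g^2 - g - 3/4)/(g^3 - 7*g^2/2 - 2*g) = (g - 3/2)/(g*(g - 4))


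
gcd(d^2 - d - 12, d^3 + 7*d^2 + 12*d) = d + 3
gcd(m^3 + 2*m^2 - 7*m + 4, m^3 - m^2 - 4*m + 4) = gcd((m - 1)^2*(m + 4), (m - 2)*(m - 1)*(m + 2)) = m - 1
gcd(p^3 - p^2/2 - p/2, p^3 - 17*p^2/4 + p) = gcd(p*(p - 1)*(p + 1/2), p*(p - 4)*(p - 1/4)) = p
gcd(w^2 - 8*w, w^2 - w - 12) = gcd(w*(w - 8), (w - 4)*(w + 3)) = 1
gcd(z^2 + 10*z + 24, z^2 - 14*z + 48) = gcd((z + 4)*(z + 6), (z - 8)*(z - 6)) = 1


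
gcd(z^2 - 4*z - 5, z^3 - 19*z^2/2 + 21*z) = 1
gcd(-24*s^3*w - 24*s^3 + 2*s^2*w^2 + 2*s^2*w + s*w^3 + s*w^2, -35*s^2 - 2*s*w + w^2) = 1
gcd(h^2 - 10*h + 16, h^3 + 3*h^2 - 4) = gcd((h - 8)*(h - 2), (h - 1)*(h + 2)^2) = 1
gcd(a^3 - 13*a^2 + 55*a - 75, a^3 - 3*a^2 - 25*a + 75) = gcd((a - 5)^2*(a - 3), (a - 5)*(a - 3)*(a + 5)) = a^2 - 8*a + 15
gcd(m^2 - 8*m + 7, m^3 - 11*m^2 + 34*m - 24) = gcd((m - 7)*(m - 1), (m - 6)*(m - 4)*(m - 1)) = m - 1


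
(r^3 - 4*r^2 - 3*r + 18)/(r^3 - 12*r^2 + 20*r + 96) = (r^2 - 6*r + 9)/(r^2 - 14*r + 48)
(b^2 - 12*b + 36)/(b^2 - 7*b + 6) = (b - 6)/(b - 1)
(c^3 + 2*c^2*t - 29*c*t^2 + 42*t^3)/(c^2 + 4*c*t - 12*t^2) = (c^2 + 4*c*t - 21*t^2)/(c + 6*t)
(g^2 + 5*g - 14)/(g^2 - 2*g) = (g + 7)/g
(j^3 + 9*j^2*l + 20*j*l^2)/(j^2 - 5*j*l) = (j^2 + 9*j*l + 20*l^2)/(j - 5*l)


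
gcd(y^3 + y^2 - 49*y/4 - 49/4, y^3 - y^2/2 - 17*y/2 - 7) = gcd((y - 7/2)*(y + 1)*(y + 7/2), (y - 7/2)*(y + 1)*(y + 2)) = y^2 - 5*y/2 - 7/2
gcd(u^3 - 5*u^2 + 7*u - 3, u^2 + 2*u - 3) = u - 1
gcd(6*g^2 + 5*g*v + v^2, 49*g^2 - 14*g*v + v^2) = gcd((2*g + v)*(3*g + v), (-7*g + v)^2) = 1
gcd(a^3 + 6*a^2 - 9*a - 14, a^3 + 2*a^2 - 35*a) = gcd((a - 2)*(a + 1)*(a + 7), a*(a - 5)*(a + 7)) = a + 7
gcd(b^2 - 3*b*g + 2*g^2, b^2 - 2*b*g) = b - 2*g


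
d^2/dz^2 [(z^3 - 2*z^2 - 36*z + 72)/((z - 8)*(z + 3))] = 6*(z^3 + 144*z^2 - 648*z + 2232)/(z^6 - 15*z^5 + 3*z^4 + 595*z^3 - 72*z^2 - 8640*z - 13824)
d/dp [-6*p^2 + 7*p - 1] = 7 - 12*p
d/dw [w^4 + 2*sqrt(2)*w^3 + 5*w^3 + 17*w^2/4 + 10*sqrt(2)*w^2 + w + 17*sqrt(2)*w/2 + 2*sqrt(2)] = 4*w^3 + 6*sqrt(2)*w^2 + 15*w^2 + 17*w/2 + 20*sqrt(2)*w + 1 + 17*sqrt(2)/2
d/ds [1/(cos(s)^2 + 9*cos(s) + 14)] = (2*cos(s) + 9)*sin(s)/(cos(s)^2 + 9*cos(s) + 14)^2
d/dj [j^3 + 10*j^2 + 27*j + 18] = 3*j^2 + 20*j + 27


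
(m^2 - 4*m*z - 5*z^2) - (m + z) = m^2 - 4*m*z - m - 5*z^2 - z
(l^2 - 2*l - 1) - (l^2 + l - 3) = 2 - 3*l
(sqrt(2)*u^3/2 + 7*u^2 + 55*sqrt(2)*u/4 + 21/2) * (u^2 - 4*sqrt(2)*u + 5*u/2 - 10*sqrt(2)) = sqrt(2)*u^5/2 + 5*sqrt(2)*u^4/4 + 3*u^4 - 57*sqrt(2)*u^3/4 + 15*u^3/2 - 199*u^2/2 - 285*sqrt(2)*u^2/8 - 995*u/4 - 42*sqrt(2)*u - 105*sqrt(2)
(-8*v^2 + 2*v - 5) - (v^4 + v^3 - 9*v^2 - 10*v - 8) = -v^4 - v^3 + v^2 + 12*v + 3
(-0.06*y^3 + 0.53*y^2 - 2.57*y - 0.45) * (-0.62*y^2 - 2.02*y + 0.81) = 0.0372*y^5 - 0.2074*y^4 + 0.4742*y^3 + 5.8997*y^2 - 1.1727*y - 0.3645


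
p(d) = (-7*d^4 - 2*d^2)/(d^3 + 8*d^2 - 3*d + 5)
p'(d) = (-28*d^3 - 4*d)/(d^3 + 8*d^2 - 3*d + 5) + (-7*d^4 - 2*d^2)*(-3*d^2 - 16*d + 3)/(d^3 + 8*d^2 - 3*d + 5)^2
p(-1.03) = -0.65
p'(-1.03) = 1.56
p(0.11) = -0.01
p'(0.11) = -0.10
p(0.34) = -0.07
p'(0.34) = -0.46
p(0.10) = -0.00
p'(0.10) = -0.09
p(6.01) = -18.67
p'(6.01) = -4.75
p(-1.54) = -1.77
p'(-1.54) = 2.89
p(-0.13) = -0.01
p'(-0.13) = 0.10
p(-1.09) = -0.74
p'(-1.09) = 1.70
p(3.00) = -6.16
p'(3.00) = -3.42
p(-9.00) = 940.59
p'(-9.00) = 1425.49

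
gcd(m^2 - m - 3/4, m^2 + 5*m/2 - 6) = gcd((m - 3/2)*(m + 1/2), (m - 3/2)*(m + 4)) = m - 3/2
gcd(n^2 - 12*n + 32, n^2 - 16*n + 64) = n - 8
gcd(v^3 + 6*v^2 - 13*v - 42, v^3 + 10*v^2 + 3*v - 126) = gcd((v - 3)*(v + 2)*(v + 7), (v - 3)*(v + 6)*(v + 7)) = v^2 + 4*v - 21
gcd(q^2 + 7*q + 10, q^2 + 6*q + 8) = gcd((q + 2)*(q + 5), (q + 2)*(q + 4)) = q + 2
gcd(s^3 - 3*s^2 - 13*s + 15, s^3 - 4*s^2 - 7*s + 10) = s^2 - 6*s + 5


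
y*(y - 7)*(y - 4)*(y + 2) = y^4 - 9*y^3 + 6*y^2 + 56*y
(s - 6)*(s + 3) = s^2 - 3*s - 18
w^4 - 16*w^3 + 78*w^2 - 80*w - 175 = (w - 7)*(w - 5)^2*(w + 1)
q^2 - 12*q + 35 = (q - 7)*(q - 5)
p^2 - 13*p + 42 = (p - 7)*(p - 6)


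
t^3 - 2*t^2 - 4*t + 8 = (t - 2)^2*(t + 2)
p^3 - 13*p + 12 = (p - 3)*(p - 1)*(p + 4)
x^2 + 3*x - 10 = (x - 2)*(x + 5)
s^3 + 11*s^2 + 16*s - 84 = (s - 2)*(s + 6)*(s + 7)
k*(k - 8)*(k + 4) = k^3 - 4*k^2 - 32*k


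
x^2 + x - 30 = (x - 5)*(x + 6)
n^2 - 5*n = n*(n - 5)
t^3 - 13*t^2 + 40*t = t*(t - 8)*(t - 5)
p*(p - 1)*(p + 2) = p^3 + p^2 - 2*p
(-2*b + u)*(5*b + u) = -10*b^2 + 3*b*u + u^2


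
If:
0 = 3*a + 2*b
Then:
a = -2*b/3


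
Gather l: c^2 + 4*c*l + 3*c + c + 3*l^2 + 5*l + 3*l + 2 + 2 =c^2 + 4*c + 3*l^2 + l*(4*c + 8) + 4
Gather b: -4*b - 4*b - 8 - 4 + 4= -8*b - 8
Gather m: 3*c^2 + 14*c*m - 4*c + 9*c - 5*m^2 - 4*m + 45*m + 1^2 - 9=3*c^2 + 5*c - 5*m^2 + m*(14*c + 41) - 8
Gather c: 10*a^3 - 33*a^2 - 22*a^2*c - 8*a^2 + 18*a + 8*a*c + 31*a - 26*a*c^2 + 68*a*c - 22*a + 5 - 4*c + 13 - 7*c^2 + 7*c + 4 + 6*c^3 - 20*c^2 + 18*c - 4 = 10*a^3 - 41*a^2 + 27*a + 6*c^3 + c^2*(-26*a - 27) + c*(-22*a^2 + 76*a + 21) + 18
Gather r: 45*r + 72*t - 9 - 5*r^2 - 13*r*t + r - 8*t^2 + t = -5*r^2 + r*(46 - 13*t) - 8*t^2 + 73*t - 9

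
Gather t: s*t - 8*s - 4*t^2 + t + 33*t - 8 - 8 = -8*s - 4*t^2 + t*(s + 34) - 16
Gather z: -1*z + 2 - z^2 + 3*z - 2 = -z^2 + 2*z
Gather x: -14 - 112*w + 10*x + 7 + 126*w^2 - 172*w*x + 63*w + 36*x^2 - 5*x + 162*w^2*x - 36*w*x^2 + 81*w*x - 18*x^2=126*w^2 - 49*w + x^2*(18 - 36*w) + x*(162*w^2 - 91*w + 5) - 7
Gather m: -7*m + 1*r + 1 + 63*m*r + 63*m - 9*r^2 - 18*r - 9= m*(63*r + 56) - 9*r^2 - 17*r - 8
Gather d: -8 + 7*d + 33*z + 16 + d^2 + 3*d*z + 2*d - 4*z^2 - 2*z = d^2 + d*(3*z + 9) - 4*z^2 + 31*z + 8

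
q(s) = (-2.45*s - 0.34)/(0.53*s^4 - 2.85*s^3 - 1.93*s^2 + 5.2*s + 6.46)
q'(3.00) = -0.15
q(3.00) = 0.26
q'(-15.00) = 0.00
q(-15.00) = 0.00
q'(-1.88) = 0.41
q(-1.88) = 0.28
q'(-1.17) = 0.51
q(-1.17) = 0.77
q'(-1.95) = 0.36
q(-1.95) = 0.25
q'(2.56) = -0.38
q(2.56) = 0.37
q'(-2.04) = 0.30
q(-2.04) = 0.22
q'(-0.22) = -0.51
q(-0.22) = 0.04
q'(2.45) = -0.51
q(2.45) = 0.42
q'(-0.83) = -1.21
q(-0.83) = 0.63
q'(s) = (-2.45*s - 0.34)*(-2.12*s^3 + 8.55*s^2 + 3.86*s - 5.2)/(0.53*s^4 - 2.85*s^3 - 1.93*s^2 + 5.2*s + 6.46)^2 - 2.45/(0.53*s^4 - 2.85*s^3 - 1.93*s^2 + 5.2*s + 6.46)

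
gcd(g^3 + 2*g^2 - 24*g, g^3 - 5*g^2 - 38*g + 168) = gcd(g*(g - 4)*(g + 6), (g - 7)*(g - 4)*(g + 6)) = g^2 + 2*g - 24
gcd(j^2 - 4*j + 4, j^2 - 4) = j - 2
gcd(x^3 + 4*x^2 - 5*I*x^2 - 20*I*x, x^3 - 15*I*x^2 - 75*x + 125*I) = x - 5*I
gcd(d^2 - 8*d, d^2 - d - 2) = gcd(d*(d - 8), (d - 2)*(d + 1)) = 1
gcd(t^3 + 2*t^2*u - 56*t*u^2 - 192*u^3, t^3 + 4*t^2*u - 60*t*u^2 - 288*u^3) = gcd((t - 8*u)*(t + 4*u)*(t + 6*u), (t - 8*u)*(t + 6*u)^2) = t^2 - 2*t*u - 48*u^2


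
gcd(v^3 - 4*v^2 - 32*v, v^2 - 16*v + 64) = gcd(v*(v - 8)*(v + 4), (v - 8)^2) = v - 8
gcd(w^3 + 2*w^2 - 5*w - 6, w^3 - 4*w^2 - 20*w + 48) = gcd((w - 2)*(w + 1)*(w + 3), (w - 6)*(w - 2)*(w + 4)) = w - 2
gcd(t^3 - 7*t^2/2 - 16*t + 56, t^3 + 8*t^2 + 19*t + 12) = t + 4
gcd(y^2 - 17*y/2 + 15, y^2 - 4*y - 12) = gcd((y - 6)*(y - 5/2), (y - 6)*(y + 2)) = y - 6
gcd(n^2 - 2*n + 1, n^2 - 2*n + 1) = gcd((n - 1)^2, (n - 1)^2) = n^2 - 2*n + 1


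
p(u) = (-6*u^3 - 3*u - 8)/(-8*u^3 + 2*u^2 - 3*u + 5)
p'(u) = (-18*u^2 - 3)/(-8*u^3 + 2*u^2 - 3*u + 5) + (24*u^2 - 4*u + 3)*(-6*u^3 - 3*u - 8)/(-8*u^3 + 2*u^2 - 3*u + 5)^2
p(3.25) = 0.87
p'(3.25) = -0.07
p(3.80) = 0.84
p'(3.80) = -0.04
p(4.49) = 0.82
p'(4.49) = -0.02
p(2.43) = 0.96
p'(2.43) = -0.20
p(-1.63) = 0.46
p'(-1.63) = -0.34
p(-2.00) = 0.55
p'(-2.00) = -0.19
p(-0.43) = -0.85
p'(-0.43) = -1.94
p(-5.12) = 0.71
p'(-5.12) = -0.01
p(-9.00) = 0.73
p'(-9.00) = 0.00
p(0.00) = -1.60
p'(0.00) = -1.56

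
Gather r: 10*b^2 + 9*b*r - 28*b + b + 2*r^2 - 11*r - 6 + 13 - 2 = 10*b^2 - 27*b + 2*r^2 + r*(9*b - 11) + 5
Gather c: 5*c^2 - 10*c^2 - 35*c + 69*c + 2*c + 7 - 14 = -5*c^2 + 36*c - 7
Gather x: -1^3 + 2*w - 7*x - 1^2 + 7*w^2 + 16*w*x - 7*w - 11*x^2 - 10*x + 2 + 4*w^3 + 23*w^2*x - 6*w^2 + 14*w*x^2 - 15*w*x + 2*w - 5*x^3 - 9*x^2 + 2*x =4*w^3 + w^2 - 3*w - 5*x^3 + x^2*(14*w - 20) + x*(23*w^2 + w - 15)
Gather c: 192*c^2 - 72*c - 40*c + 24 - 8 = 192*c^2 - 112*c + 16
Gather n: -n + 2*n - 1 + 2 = n + 1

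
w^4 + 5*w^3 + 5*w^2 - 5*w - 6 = (w - 1)*(w + 1)*(w + 2)*(w + 3)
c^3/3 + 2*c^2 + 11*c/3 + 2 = (c/3 + 1)*(c + 1)*(c + 2)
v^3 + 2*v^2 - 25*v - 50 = (v - 5)*(v + 2)*(v + 5)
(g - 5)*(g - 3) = g^2 - 8*g + 15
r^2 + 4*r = r*(r + 4)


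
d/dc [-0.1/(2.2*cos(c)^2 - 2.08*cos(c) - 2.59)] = (0.208 - 0.44*cos(c))*sin(c)/(-2.2*cos(c)^2 + 2.08*cos(c) + 2.59)^2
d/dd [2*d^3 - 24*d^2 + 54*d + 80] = 6*d^2 - 48*d + 54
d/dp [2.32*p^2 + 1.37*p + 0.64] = 4.64*p + 1.37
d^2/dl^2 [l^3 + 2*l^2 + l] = 6*l + 4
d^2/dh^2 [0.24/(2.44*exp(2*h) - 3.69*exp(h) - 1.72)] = ((0.8856 - 2.3424*exp(h))*(-2.44*exp(2*h) + 3.69*exp(h) + 1.72) - 0.24*(4.88*exp(h) - 3.69)*(9.76*exp(h) - 7.38)*exp(h))*exp(h)/(-2.44*exp(2*h) + 3.69*exp(h) + 1.72)^3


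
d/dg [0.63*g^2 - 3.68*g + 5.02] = 1.26*g - 3.68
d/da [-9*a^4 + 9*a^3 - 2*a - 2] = -36*a^3 + 27*a^2 - 2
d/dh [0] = 0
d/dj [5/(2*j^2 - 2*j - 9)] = 10*(1 - 2*j)/(-2*j^2 + 2*j + 9)^2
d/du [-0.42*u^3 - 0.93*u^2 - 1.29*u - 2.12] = -1.26*u^2 - 1.86*u - 1.29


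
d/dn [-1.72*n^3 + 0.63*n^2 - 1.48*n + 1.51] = -5.16*n^2 + 1.26*n - 1.48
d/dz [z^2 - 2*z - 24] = 2*z - 2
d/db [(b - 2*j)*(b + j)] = 2*b - j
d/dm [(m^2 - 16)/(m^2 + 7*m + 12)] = 7/(m^2 + 6*m + 9)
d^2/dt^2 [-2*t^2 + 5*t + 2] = -4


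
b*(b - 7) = b^2 - 7*b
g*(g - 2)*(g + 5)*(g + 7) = g^4 + 10*g^3 + 11*g^2 - 70*g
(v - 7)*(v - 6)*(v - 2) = v^3 - 15*v^2 + 68*v - 84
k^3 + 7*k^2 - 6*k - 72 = (k - 3)*(k + 4)*(k + 6)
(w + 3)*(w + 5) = w^2 + 8*w + 15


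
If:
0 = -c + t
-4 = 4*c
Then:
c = -1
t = -1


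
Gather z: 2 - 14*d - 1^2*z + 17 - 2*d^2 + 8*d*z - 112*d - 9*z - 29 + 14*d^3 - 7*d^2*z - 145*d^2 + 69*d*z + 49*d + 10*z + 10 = 14*d^3 - 147*d^2 - 77*d + z*(-7*d^2 + 77*d)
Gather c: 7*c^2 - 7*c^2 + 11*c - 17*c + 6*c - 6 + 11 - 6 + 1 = 0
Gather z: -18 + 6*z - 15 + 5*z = 11*z - 33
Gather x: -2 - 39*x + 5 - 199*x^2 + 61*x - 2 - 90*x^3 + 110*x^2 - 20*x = -90*x^3 - 89*x^2 + 2*x + 1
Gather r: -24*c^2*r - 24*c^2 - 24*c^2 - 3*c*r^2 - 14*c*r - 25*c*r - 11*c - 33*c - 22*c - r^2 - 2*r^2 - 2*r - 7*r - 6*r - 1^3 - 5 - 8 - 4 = -48*c^2 - 66*c + r^2*(-3*c - 3) + r*(-24*c^2 - 39*c - 15) - 18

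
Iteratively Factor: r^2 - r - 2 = (r + 1)*(r - 2)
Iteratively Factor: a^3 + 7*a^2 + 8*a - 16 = (a - 1)*(a^2 + 8*a + 16) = (a - 1)*(a + 4)*(a + 4)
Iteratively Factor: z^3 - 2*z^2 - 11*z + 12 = (z + 3)*(z^2 - 5*z + 4) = (z - 1)*(z + 3)*(z - 4)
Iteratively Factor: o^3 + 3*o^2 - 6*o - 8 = (o + 1)*(o^2 + 2*o - 8) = (o - 2)*(o + 1)*(o + 4)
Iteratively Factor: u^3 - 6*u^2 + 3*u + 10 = (u - 5)*(u^2 - u - 2) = (u - 5)*(u - 2)*(u + 1)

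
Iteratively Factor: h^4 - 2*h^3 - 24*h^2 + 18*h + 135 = (h + 3)*(h^3 - 5*h^2 - 9*h + 45) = (h - 3)*(h + 3)*(h^2 - 2*h - 15) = (h - 3)*(h + 3)^2*(h - 5)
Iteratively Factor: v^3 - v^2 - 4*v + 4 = (v - 1)*(v^2 - 4) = (v - 1)*(v + 2)*(v - 2)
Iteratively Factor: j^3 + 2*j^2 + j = (j + 1)*(j^2 + j) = j*(j + 1)*(j + 1)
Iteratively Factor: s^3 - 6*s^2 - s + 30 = (s + 2)*(s^2 - 8*s + 15) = (s - 5)*(s + 2)*(s - 3)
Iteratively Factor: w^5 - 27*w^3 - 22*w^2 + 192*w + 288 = (w + 2)*(w^4 - 2*w^3 - 23*w^2 + 24*w + 144) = (w + 2)*(w + 3)*(w^3 - 5*w^2 - 8*w + 48) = (w + 2)*(w + 3)^2*(w^2 - 8*w + 16) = (w - 4)*(w + 2)*(w + 3)^2*(w - 4)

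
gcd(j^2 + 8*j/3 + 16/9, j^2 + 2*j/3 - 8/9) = j + 4/3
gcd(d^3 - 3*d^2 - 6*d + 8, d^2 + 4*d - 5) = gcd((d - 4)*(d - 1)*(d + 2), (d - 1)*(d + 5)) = d - 1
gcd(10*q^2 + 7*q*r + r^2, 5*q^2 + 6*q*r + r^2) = 5*q + r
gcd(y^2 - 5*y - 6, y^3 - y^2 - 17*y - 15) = y + 1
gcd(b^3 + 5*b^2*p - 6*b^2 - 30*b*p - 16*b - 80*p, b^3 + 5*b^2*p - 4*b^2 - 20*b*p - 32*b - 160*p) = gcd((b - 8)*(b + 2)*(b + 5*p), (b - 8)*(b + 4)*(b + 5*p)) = b^2 + 5*b*p - 8*b - 40*p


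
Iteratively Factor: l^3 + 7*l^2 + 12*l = (l)*(l^2 + 7*l + 12) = l*(l + 3)*(l + 4)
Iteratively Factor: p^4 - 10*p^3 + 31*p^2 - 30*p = (p - 3)*(p^3 - 7*p^2 + 10*p) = p*(p - 3)*(p^2 - 7*p + 10) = p*(p - 5)*(p - 3)*(p - 2)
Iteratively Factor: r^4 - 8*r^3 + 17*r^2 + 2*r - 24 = (r - 3)*(r^3 - 5*r^2 + 2*r + 8) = (r - 3)*(r + 1)*(r^2 - 6*r + 8) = (r - 4)*(r - 3)*(r + 1)*(r - 2)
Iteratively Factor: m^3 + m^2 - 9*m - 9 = (m + 1)*(m^2 - 9) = (m - 3)*(m + 1)*(m + 3)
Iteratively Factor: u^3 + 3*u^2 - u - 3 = (u + 3)*(u^2 - 1) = (u - 1)*(u + 3)*(u + 1)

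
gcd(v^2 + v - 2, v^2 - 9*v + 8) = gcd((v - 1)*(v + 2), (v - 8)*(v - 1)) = v - 1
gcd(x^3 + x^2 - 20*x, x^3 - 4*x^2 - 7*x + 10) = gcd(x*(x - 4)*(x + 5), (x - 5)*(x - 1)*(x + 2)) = 1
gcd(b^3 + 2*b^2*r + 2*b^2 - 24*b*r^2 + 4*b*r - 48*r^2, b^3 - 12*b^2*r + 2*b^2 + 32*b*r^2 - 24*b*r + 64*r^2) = -b^2 + 4*b*r - 2*b + 8*r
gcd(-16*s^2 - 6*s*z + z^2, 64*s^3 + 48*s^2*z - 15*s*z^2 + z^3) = -8*s + z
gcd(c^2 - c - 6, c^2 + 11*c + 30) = 1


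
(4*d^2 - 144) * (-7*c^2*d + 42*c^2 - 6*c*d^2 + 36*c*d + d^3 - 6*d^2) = -28*c^2*d^3 + 168*c^2*d^2 + 1008*c^2*d - 6048*c^2 - 24*c*d^4 + 144*c*d^3 + 864*c*d^2 - 5184*c*d + 4*d^5 - 24*d^4 - 144*d^3 + 864*d^2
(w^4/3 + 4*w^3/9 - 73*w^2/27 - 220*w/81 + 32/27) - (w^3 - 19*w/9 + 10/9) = w^4/3 - 5*w^3/9 - 73*w^2/27 - 49*w/81 + 2/27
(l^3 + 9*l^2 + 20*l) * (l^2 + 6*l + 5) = l^5 + 15*l^4 + 79*l^3 + 165*l^2 + 100*l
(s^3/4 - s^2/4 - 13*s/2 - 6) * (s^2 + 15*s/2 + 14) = s^5/4 + 13*s^4/8 - 39*s^3/8 - 233*s^2/4 - 136*s - 84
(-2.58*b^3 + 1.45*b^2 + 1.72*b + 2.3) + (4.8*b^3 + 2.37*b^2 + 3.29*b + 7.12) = 2.22*b^3 + 3.82*b^2 + 5.01*b + 9.42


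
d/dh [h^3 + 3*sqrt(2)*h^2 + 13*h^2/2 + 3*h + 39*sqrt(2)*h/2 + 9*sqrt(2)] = 3*h^2 + 6*sqrt(2)*h + 13*h + 3 + 39*sqrt(2)/2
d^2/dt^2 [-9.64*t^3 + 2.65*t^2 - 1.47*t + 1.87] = 5.3 - 57.84*t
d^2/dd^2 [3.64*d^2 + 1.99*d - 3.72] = 7.28000000000000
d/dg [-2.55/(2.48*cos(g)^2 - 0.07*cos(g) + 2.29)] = (0.1785 - 12.648*cos(g))*sin(g)/(2.48*cos(g)^2 - 0.07*cos(g) + 2.29)^2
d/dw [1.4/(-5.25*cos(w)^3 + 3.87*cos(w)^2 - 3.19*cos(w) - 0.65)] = (-22.05*cos(w)^2 + 10.836*cos(w) - 4.466)*sin(w)/(5.25*cos(w)^3 - 3.87*cos(w)^2 + 3.19*cos(w) + 0.65)^2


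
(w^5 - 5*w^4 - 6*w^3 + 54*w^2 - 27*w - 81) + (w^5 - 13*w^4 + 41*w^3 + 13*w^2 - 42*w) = 2*w^5 - 18*w^4 + 35*w^3 + 67*w^2 - 69*w - 81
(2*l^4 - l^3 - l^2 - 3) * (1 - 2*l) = -4*l^5 + 4*l^4 + l^3 - l^2 + 6*l - 3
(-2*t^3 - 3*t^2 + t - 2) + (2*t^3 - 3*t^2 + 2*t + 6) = -6*t^2 + 3*t + 4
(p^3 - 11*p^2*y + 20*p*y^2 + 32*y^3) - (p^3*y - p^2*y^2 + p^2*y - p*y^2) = -p^3*y + p^3 + p^2*y^2 - 12*p^2*y + 21*p*y^2 + 32*y^3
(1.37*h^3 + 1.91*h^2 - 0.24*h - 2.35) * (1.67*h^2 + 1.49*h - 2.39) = 2.2879*h^5 + 5.231*h^4 - 0.8292*h^3 - 8.847*h^2 - 2.9279*h + 5.6165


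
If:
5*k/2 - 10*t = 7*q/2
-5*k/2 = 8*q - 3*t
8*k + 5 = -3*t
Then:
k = -1810/3241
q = 50/463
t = -575/3241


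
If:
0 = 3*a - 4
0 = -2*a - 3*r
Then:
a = 4/3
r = -8/9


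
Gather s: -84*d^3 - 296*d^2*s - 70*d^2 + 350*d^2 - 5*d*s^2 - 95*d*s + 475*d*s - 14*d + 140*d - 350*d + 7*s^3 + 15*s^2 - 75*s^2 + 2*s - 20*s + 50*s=-84*d^3 + 280*d^2 - 224*d + 7*s^3 + s^2*(-5*d - 60) + s*(-296*d^2 + 380*d + 32)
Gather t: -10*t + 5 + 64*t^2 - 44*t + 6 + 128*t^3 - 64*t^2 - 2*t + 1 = 128*t^3 - 56*t + 12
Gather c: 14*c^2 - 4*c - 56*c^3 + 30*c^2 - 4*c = -56*c^3 + 44*c^2 - 8*c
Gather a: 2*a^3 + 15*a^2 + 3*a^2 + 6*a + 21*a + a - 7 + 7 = 2*a^3 + 18*a^2 + 28*a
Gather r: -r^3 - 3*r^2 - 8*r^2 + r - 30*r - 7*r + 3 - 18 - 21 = -r^3 - 11*r^2 - 36*r - 36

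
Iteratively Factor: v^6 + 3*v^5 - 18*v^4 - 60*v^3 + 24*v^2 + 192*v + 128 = (v + 1)*(v^5 + 2*v^4 - 20*v^3 - 40*v^2 + 64*v + 128) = (v - 4)*(v + 1)*(v^4 + 6*v^3 + 4*v^2 - 24*v - 32) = (v - 4)*(v - 2)*(v + 1)*(v^3 + 8*v^2 + 20*v + 16) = (v - 4)*(v - 2)*(v + 1)*(v + 4)*(v^2 + 4*v + 4) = (v - 4)*(v - 2)*(v + 1)*(v + 2)*(v + 4)*(v + 2)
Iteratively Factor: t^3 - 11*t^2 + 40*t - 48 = (t - 4)*(t^2 - 7*t + 12) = (t - 4)^2*(t - 3)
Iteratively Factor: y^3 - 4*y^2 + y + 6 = (y - 2)*(y^2 - 2*y - 3) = (y - 2)*(y + 1)*(y - 3)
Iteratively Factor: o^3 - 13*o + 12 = (o - 1)*(o^2 + o - 12) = (o - 1)*(o + 4)*(o - 3)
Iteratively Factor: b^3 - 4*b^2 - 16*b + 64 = (b - 4)*(b^2 - 16) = (b - 4)^2*(b + 4)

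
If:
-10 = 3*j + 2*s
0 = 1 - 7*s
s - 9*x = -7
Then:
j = -24/7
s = 1/7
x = 50/63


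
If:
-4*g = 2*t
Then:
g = -t/2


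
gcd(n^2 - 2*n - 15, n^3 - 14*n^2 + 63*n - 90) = n - 5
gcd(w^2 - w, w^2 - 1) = w - 1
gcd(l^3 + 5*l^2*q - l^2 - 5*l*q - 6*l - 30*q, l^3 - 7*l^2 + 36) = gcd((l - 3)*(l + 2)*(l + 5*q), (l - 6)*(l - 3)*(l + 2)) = l^2 - l - 6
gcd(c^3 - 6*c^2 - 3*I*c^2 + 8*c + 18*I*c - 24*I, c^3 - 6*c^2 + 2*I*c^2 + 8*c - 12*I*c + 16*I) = c^2 - 6*c + 8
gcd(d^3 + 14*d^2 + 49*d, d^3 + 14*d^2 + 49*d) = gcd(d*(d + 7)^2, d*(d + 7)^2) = d^3 + 14*d^2 + 49*d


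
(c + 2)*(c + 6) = c^2 + 8*c + 12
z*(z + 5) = z^2 + 5*z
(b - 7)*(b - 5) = b^2 - 12*b + 35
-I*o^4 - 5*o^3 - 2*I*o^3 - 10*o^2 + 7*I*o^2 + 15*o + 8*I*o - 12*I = (o + 3)*(o - 4*I)*(o - I)*(-I*o + I)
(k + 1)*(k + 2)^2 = k^3 + 5*k^2 + 8*k + 4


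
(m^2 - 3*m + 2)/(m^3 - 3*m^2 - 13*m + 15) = (m - 2)/(m^2 - 2*m - 15)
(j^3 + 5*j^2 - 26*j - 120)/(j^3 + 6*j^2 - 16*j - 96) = (j - 5)/(j - 4)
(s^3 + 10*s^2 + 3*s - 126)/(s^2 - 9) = (s^2 + 13*s + 42)/(s + 3)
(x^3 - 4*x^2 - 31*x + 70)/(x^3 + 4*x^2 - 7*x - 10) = (x - 7)/(x + 1)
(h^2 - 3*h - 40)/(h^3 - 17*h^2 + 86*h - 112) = (h + 5)/(h^2 - 9*h + 14)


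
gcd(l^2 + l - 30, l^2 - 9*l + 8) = 1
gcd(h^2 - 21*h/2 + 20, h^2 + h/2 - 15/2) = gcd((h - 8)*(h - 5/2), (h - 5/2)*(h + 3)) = h - 5/2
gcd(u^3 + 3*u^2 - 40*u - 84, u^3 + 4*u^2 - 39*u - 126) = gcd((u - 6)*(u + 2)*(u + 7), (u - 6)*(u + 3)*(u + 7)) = u^2 + u - 42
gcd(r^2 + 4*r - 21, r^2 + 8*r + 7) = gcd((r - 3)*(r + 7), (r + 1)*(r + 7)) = r + 7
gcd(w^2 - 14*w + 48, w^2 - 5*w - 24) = w - 8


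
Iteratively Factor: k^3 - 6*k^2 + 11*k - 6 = (k - 1)*(k^2 - 5*k + 6) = (k - 2)*(k - 1)*(k - 3)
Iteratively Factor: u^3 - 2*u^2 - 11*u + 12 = (u - 4)*(u^2 + 2*u - 3) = (u - 4)*(u - 1)*(u + 3)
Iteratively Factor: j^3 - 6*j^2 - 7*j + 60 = (j - 5)*(j^2 - j - 12) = (j - 5)*(j - 4)*(j + 3)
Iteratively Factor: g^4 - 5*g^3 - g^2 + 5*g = (g + 1)*(g^3 - 6*g^2 + 5*g) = (g - 1)*(g + 1)*(g^2 - 5*g) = (g - 5)*(g - 1)*(g + 1)*(g)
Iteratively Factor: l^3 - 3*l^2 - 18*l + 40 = (l - 5)*(l^2 + 2*l - 8) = (l - 5)*(l + 4)*(l - 2)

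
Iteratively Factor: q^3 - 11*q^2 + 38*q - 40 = (q - 5)*(q^2 - 6*q + 8) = (q - 5)*(q - 4)*(q - 2)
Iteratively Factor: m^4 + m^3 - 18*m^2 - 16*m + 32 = (m + 2)*(m^3 - m^2 - 16*m + 16) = (m - 4)*(m + 2)*(m^2 + 3*m - 4) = (m - 4)*(m + 2)*(m + 4)*(m - 1)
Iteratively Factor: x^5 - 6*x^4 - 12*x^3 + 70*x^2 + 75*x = (x)*(x^4 - 6*x^3 - 12*x^2 + 70*x + 75) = x*(x + 3)*(x^3 - 9*x^2 + 15*x + 25) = x*(x - 5)*(x + 3)*(x^2 - 4*x - 5) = x*(x - 5)*(x + 1)*(x + 3)*(x - 5)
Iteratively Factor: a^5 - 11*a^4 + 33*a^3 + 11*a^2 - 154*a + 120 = (a - 4)*(a^4 - 7*a^3 + 5*a^2 + 31*a - 30) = (a - 5)*(a - 4)*(a^3 - 2*a^2 - 5*a + 6) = (a - 5)*(a - 4)*(a - 3)*(a^2 + a - 2) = (a - 5)*(a - 4)*(a - 3)*(a + 2)*(a - 1)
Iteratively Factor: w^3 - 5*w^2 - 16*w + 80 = (w + 4)*(w^2 - 9*w + 20) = (w - 4)*(w + 4)*(w - 5)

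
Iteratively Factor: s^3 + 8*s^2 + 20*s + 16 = (s + 2)*(s^2 + 6*s + 8) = (s + 2)^2*(s + 4)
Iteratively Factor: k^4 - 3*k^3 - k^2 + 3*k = (k)*(k^3 - 3*k^2 - k + 3) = k*(k - 3)*(k^2 - 1) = k*(k - 3)*(k - 1)*(k + 1)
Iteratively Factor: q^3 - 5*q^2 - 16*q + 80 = (q - 5)*(q^2 - 16) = (q - 5)*(q + 4)*(q - 4)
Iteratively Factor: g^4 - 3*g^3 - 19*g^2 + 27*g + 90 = (g - 5)*(g^3 + 2*g^2 - 9*g - 18) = (g - 5)*(g - 3)*(g^2 + 5*g + 6) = (g - 5)*(g - 3)*(g + 3)*(g + 2)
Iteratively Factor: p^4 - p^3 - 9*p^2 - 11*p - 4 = (p + 1)*(p^3 - 2*p^2 - 7*p - 4) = (p + 1)^2*(p^2 - 3*p - 4) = (p - 4)*(p + 1)^2*(p + 1)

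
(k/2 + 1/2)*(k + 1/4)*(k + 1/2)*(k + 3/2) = k^4/2 + 13*k^3/8 + 7*k^2/4 + 23*k/32 + 3/32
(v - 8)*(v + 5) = v^2 - 3*v - 40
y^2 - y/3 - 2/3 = (y - 1)*(y + 2/3)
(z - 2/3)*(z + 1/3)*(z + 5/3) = z^3 + 4*z^2/3 - 7*z/9 - 10/27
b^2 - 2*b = b*(b - 2)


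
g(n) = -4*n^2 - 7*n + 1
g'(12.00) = -103.00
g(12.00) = -659.00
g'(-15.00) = 113.00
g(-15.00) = -794.00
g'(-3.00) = 17.00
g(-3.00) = -14.00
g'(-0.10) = -6.20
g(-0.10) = 1.66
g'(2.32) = -25.56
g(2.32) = -36.77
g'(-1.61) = 5.88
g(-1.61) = 1.90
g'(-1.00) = 1.00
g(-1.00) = 4.00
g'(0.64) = -12.12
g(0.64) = -5.12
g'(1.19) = -16.52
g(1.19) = -12.99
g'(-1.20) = 2.60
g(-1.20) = 3.64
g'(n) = -8*n - 7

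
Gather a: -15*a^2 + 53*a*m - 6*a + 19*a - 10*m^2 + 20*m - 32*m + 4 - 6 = -15*a^2 + a*(53*m + 13) - 10*m^2 - 12*m - 2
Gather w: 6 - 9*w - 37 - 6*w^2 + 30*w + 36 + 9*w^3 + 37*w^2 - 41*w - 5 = 9*w^3 + 31*w^2 - 20*w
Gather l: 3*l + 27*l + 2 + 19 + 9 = 30*l + 30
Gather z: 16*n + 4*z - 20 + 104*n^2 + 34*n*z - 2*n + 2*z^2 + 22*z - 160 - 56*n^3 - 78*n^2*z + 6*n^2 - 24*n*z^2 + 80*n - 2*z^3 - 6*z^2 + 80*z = -56*n^3 + 110*n^2 + 94*n - 2*z^3 + z^2*(-24*n - 4) + z*(-78*n^2 + 34*n + 106) - 180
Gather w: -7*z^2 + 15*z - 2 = -7*z^2 + 15*z - 2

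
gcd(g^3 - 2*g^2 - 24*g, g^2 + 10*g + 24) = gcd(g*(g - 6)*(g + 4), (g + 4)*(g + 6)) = g + 4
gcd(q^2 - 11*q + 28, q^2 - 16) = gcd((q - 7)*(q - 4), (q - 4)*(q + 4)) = q - 4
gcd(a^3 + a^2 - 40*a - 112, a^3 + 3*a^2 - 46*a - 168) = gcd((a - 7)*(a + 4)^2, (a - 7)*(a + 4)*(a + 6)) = a^2 - 3*a - 28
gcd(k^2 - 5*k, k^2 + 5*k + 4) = 1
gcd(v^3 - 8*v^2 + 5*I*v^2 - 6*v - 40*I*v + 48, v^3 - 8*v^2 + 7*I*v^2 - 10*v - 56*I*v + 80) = v^2 + v*(-8 + 2*I) - 16*I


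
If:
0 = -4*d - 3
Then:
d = -3/4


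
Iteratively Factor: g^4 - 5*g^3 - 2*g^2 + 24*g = (g - 4)*(g^3 - g^2 - 6*g) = (g - 4)*(g + 2)*(g^2 - 3*g) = g*(g - 4)*(g + 2)*(g - 3)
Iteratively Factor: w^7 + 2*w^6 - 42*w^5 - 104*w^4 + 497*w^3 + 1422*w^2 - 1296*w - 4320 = (w + 3)*(w^6 - w^5 - 39*w^4 + 13*w^3 + 458*w^2 + 48*w - 1440) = (w + 3)^2*(w^5 - 4*w^4 - 27*w^3 + 94*w^2 + 176*w - 480) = (w - 4)*(w + 3)^2*(w^4 - 27*w^2 - 14*w + 120) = (w - 5)*(w - 4)*(w + 3)^2*(w^3 + 5*w^2 - 2*w - 24) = (w - 5)*(w - 4)*(w + 3)^2*(w + 4)*(w^2 + w - 6) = (w - 5)*(w - 4)*(w - 2)*(w + 3)^2*(w + 4)*(w + 3)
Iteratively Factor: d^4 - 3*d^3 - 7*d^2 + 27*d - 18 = (d - 3)*(d^3 - 7*d + 6) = (d - 3)*(d - 1)*(d^2 + d - 6) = (d - 3)*(d - 2)*(d - 1)*(d + 3)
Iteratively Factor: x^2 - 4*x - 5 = (x - 5)*(x + 1)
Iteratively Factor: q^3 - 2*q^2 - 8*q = (q - 4)*(q^2 + 2*q) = (q - 4)*(q + 2)*(q)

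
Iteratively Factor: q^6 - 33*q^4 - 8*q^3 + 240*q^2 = (q)*(q^5 - 33*q^3 - 8*q^2 + 240*q) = q*(q + 4)*(q^4 - 4*q^3 - 17*q^2 + 60*q) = q*(q + 4)^2*(q^3 - 8*q^2 + 15*q) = q^2*(q + 4)^2*(q^2 - 8*q + 15) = q^2*(q - 3)*(q + 4)^2*(q - 5)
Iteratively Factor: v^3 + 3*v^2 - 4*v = (v + 4)*(v^2 - v) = (v - 1)*(v + 4)*(v)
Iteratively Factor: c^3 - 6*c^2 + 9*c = (c)*(c^2 - 6*c + 9) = c*(c - 3)*(c - 3)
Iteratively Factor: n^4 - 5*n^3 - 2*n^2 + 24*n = (n)*(n^3 - 5*n^2 - 2*n + 24) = n*(n + 2)*(n^2 - 7*n + 12) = n*(n - 4)*(n + 2)*(n - 3)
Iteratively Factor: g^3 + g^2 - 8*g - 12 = (g - 3)*(g^2 + 4*g + 4) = (g - 3)*(g + 2)*(g + 2)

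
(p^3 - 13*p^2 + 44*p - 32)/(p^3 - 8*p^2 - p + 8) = (p - 4)/(p + 1)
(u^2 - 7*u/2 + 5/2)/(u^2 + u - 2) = (u - 5/2)/(u + 2)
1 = 1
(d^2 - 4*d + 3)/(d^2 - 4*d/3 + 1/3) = 3*(d - 3)/(3*d - 1)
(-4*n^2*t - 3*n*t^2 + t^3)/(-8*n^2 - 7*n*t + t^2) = t*(-4*n + t)/(-8*n + t)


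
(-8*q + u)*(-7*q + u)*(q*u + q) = 56*q^3*u + 56*q^3 - 15*q^2*u^2 - 15*q^2*u + q*u^3 + q*u^2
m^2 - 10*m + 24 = (m - 6)*(m - 4)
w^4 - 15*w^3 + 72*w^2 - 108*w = w*(w - 6)^2*(w - 3)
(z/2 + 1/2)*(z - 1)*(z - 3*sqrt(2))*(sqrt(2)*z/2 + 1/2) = sqrt(2)*z^4/4 - 5*z^3/4 - sqrt(2)*z^2 + 5*z/4 + 3*sqrt(2)/4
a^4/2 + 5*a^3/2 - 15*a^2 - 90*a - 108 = (a/2 + 1)*(a - 6)*(a + 3)*(a + 6)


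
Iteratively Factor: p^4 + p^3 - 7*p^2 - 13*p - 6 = (p + 2)*(p^3 - p^2 - 5*p - 3) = (p - 3)*(p + 2)*(p^2 + 2*p + 1) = (p - 3)*(p + 1)*(p + 2)*(p + 1)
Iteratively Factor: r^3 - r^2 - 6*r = (r + 2)*(r^2 - 3*r) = (r - 3)*(r + 2)*(r)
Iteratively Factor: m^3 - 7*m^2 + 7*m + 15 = (m - 5)*(m^2 - 2*m - 3) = (m - 5)*(m + 1)*(m - 3)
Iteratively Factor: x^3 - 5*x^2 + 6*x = (x - 3)*(x^2 - 2*x) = (x - 3)*(x - 2)*(x)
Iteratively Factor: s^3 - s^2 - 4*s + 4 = (s - 2)*(s^2 + s - 2) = (s - 2)*(s - 1)*(s + 2)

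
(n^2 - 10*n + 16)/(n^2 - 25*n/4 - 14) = 4*(n - 2)/(4*n + 7)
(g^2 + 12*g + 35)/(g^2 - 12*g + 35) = (g^2 + 12*g + 35)/(g^2 - 12*g + 35)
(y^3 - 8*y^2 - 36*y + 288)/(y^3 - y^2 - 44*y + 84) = (y^2 - 2*y - 48)/(y^2 + 5*y - 14)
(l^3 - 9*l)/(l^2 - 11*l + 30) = l*(l^2 - 9)/(l^2 - 11*l + 30)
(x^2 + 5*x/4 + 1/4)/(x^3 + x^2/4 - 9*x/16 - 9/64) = 16*(x + 1)/(16*x^2 - 9)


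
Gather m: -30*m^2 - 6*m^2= -36*m^2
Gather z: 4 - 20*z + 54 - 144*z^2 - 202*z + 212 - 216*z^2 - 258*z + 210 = -360*z^2 - 480*z + 480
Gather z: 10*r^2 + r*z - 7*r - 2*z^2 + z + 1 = 10*r^2 - 7*r - 2*z^2 + z*(r + 1) + 1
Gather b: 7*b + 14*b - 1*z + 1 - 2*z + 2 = 21*b - 3*z + 3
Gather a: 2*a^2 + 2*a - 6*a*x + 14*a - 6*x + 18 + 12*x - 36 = 2*a^2 + a*(16 - 6*x) + 6*x - 18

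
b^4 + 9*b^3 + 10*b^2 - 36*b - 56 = (b - 2)*(b + 2)^2*(b + 7)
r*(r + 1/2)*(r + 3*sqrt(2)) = r^3 + r^2/2 + 3*sqrt(2)*r^2 + 3*sqrt(2)*r/2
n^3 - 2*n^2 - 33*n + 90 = (n - 5)*(n - 3)*(n + 6)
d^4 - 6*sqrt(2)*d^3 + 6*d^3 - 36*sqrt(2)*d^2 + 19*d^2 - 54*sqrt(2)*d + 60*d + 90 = (d + 3)^2*(d - 5*sqrt(2))*(d - sqrt(2))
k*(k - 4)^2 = k^3 - 8*k^2 + 16*k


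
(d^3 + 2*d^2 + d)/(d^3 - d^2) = (d^2 + 2*d + 1)/(d*(d - 1))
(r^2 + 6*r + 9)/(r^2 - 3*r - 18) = (r + 3)/(r - 6)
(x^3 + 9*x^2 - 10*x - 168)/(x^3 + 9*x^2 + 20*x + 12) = (x^2 + 3*x - 28)/(x^2 + 3*x + 2)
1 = 1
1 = 1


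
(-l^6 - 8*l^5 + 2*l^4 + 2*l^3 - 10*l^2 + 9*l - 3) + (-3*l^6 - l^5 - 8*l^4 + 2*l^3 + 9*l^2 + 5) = -4*l^6 - 9*l^5 - 6*l^4 + 4*l^3 - l^2 + 9*l + 2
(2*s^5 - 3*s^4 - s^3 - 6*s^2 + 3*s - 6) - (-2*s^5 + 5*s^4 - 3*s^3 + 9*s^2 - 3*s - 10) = 4*s^5 - 8*s^4 + 2*s^3 - 15*s^2 + 6*s + 4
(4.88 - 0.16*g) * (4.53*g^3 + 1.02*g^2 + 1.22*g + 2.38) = -0.7248*g^4 + 21.9432*g^3 + 4.7824*g^2 + 5.5728*g + 11.6144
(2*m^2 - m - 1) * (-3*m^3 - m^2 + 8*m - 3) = -6*m^5 + m^4 + 20*m^3 - 13*m^2 - 5*m + 3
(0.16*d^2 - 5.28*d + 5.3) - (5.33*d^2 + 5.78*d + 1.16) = -5.17*d^2 - 11.06*d + 4.14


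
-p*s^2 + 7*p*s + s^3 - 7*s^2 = s*(-p + s)*(s - 7)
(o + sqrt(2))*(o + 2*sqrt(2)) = o^2 + 3*sqrt(2)*o + 4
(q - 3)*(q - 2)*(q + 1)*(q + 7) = q^4 + 3*q^3 - 27*q^2 + 13*q + 42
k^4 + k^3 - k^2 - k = k*(k - 1)*(k + 1)^2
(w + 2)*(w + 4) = w^2 + 6*w + 8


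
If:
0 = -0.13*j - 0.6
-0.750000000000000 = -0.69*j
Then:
No Solution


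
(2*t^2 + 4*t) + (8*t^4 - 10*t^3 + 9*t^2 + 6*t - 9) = 8*t^4 - 10*t^3 + 11*t^2 + 10*t - 9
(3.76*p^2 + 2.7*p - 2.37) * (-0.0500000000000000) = -0.188*p^2 - 0.135*p + 0.1185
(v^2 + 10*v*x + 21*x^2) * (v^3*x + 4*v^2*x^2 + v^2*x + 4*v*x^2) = v^5*x + 14*v^4*x^2 + v^4*x + 61*v^3*x^3 + 14*v^3*x^2 + 84*v^2*x^4 + 61*v^2*x^3 + 84*v*x^4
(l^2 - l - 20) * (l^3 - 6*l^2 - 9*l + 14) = l^5 - 7*l^4 - 23*l^3 + 143*l^2 + 166*l - 280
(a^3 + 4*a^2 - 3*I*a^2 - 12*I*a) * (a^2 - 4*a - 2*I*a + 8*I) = a^5 - 5*I*a^4 - 22*a^3 + 80*I*a^2 + 96*a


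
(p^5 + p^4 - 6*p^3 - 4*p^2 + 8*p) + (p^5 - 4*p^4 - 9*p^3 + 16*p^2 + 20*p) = 2*p^5 - 3*p^4 - 15*p^3 + 12*p^2 + 28*p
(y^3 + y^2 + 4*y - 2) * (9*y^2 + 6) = 9*y^5 + 9*y^4 + 42*y^3 - 12*y^2 + 24*y - 12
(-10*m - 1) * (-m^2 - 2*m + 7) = 10*m^3 + 21*m^2 - 68*m - 7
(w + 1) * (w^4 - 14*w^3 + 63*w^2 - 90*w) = w^5 - 13*w^4 + 49*w^3 - 27*w^2 - 90*w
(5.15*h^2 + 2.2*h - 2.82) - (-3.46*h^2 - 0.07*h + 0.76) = 8.61*h^2 + 2.27*h - 3.58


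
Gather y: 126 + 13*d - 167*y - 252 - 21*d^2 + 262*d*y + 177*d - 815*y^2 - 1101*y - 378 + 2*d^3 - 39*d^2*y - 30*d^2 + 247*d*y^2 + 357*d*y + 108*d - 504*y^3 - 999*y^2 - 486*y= 2*d^3 - 51*d^2 + 298*d - 504*y^3 + y^2*(247*d - 1814) + y*(-39*d^2 + 619*d - 1754) - 504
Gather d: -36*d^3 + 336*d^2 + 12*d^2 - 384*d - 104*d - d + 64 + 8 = -36*d^3 + 348*d^2 - 489*d + 72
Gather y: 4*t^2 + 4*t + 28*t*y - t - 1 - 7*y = 4*t^2 + 3*t + y*(28*t - 7) - 1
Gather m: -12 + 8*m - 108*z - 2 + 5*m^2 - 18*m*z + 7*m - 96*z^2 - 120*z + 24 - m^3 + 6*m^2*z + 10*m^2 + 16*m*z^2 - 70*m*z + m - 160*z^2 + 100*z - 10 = -m^3 + m^2*(6*z + 15) + m*(16*z^2 - 88*z + 16) - 256*z^2 - 128*z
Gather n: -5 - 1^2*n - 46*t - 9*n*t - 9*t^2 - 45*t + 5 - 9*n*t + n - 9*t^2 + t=-18*n*t - 18*t^2 - 90*t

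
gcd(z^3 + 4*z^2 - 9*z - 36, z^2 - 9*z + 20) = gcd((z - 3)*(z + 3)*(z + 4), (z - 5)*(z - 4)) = 1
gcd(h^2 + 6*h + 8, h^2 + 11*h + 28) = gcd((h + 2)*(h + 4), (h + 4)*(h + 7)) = h + 4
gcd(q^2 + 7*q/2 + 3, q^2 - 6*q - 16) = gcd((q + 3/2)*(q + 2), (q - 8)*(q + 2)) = q + 2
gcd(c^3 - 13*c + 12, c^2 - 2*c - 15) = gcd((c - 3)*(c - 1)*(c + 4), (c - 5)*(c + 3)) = 1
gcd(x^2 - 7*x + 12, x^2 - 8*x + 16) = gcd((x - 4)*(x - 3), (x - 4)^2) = x - 4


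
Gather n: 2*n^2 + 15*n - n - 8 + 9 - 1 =2*n^2 + 14*n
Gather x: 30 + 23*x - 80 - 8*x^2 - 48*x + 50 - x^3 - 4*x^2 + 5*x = -x^3 - 12*x^2 - 20*x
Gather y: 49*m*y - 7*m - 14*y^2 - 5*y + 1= -7*m - 14*y^2 + y*(49*m - 5) + 1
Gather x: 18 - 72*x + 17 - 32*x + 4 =39 - 104*x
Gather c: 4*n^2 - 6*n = 4*n^2 - 6*n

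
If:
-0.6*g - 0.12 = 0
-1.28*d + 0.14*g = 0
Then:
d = -0.02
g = -0.20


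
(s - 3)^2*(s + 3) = s^3 - 3*s^2 - 9*s + 27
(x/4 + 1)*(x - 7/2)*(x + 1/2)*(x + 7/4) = x^4/4 + 11*x^3/16 - 3*x^2 - 497*x/64 - 49/16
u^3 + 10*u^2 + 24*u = u*(u + 4)*(u + 6)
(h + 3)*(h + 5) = h^2 + 8*h + 15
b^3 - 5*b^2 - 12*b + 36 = (b - 6)*(b - 2)*(b + 3)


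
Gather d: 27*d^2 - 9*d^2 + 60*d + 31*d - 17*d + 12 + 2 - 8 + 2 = 18*d^2 + 74*d + 8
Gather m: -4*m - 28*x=-4*m - 28*x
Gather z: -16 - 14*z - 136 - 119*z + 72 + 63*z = -70*z - 80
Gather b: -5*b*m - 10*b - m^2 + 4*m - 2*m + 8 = b*(-5*m - 10) - m^2 + 2*m + 8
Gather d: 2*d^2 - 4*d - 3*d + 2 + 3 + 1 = 2*d^2 - 7*d + 6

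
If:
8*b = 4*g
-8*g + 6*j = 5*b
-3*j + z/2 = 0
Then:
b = z/21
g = 2*z/21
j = z/6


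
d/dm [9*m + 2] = 9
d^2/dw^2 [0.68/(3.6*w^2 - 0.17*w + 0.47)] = (-17.6256*w^2 + 0.83232*w + 0.68*(7.2*w - 0.17)*(14.4*w - 0.34) - 2.30112)/(3.6*w^2 - 0.17*w + 0.47)^3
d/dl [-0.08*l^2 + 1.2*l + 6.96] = 1.2 - 0.16*l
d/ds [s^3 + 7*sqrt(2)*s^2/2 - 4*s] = 3*s^2 + 7*sqrt(2)*s - 4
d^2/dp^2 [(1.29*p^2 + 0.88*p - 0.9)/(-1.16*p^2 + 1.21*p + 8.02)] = (-5.989544*p^3 - 64.740528*p^2 - 56.700336*p - 129.4861)/(1.560896*p^6 - 4.884528*p^5 - 27.280068*p^4 + 65.769671*p^3 + 188.608746*p^2 - 233.483052*p - 515.849608)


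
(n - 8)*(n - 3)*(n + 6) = n^3 - 5*n^2 - 42*n + 144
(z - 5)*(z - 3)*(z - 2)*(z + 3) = z^4 - 7*z^3 + z^2 + 63*z - 90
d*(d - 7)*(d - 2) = d^3 - 9*d^2 + 14*d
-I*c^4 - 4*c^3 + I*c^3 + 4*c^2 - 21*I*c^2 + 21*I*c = c*(c - 7*I)*(c + 3*I)*(-I*c + I)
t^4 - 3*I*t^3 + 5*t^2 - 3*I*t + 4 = (t - 4*I)*(t - I)*(t + I)^2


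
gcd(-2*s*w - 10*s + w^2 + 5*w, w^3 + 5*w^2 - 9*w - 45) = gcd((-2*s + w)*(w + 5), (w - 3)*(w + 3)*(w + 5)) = w + 5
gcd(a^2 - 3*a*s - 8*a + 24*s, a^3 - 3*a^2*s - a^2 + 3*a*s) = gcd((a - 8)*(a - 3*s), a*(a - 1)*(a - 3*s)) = -a + 3*s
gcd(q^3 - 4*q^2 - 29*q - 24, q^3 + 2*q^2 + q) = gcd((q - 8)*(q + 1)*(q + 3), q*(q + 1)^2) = q + 1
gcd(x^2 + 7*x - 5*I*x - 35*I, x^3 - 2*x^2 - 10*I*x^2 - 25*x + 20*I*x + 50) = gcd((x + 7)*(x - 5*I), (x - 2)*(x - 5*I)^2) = x - 5*I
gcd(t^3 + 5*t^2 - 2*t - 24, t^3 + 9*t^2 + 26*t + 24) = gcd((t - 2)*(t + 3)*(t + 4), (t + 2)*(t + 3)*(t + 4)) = t^2 + 7*t + 12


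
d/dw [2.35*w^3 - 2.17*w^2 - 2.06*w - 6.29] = 7.05*w^2 - 4.34*w - 2.06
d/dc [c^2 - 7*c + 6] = 2*c - 7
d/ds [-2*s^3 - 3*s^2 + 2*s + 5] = -6*s^2 - 6*s + 2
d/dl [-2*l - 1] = -2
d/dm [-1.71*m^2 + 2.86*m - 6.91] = 2.86 - 3.42*m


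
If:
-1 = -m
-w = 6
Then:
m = 1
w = -6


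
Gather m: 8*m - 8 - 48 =8*m - 56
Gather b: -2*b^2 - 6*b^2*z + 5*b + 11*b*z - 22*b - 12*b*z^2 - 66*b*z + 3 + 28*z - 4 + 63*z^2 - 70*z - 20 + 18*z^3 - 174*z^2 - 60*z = b^2*(-6*z - 2) + b*(-12*z^2 - 55*z - 17) + 18*z^3 - 111*z^2 - 102*z - 21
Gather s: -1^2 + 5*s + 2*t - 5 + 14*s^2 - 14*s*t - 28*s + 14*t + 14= 14*s^2 + s*(-14*t - 23) + 16*t + 8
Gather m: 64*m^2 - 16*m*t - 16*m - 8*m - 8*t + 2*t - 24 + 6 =64*m^2 + m*(-16*t - 24) - 6*t - 18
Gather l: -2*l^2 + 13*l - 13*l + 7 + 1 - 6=2 - 2*l^2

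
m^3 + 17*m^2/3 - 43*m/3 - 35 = (m - 3)*(m + 5/3)*(m + 7)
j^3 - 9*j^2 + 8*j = j*(j - 8)*(j - 1)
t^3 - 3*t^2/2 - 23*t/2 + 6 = (t - 4)*(t - 1/2)*(t + 3)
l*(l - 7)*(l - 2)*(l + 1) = l^4 - 8*l^3 + 5*l^2 + 14*l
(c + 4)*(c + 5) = c^2 + 9*c + 20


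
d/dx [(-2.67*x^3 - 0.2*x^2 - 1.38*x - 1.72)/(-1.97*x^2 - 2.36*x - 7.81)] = (5.2599*x^4 + 12.6024*x^3 + 60.3115*x^2 - 3.6528*x + 6.7186)/(3.8809*x^4 + 9.2984*x^3 + 36.341*x^2 + 36.8632*x + 60.9961)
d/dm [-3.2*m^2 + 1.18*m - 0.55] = 1.18 - 6.4*m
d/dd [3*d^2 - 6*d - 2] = 6*d - 6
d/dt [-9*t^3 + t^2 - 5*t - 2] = -27*t^2 + 2*t - 5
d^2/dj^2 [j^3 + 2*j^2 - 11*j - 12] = 6*j + 4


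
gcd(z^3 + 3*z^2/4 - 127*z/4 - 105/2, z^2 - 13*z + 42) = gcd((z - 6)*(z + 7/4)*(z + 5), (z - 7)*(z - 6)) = z - 6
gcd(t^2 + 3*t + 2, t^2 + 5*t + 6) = t + 2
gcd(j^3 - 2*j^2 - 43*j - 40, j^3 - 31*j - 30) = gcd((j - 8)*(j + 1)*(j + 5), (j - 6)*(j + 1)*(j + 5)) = j^2 + 6*j + 5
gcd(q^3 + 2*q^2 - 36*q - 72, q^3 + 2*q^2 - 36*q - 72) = q^3 + 2*q^2 - 36*q - 72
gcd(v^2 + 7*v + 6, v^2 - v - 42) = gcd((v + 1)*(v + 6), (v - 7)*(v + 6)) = v + 6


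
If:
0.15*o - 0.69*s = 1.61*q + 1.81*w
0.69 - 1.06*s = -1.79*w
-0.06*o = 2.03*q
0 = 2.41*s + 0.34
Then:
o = -4.79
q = 0.14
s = -0.14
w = -0.47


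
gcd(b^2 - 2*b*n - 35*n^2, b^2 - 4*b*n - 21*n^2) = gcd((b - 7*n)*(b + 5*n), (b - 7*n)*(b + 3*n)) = b - 7*n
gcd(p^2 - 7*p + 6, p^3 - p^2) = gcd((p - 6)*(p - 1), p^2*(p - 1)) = p - 1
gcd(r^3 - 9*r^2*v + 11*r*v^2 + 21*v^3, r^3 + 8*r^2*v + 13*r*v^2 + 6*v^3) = r + v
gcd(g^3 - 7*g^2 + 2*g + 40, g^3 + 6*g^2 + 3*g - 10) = g + 2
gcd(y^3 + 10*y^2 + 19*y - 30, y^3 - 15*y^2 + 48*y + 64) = 1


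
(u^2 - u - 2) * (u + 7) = u^3 + 6*u^2 - 9*u - 14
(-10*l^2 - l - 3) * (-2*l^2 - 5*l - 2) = 20*l^4 + 52*l^3 + 31*l^2 + 17*l + 6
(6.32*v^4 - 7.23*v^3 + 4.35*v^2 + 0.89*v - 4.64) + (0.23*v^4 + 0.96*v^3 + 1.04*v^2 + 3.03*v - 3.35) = 6.55*v^4 - 6.27*v^3 + 5.39*v^2 + 3.92*v - 7.99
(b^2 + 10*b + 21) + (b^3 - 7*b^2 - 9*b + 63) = b^3 - 6*b^2 + b + 84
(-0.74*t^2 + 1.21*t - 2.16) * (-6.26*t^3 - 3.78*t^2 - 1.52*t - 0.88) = 4.6324*t^5 - 4.7774*t^4 + 10.0726*t^3 + 6.9768*t^2 + 2.2184*t + 1.9008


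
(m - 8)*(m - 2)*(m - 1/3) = m^3 - 31*m^2/3 + 58*m/3 - 16/3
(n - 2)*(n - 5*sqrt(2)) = n^2 - 5*sqrt(2)*n - 2*n + 10*sqrt(2)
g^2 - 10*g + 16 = (g - 8)*(g - 2)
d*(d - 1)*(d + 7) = d^3 + 6*d^2 - 7*d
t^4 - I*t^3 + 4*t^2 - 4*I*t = t*(t - 2*I)*(t - I)*(t + 2*I)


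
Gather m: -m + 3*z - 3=-m + 3*z - 3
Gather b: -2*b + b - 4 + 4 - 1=-b - 1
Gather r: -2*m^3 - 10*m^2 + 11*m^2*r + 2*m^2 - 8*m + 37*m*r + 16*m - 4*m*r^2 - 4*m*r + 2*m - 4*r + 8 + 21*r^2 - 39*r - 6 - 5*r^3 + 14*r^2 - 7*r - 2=-2*m^3 - 8*m^2 + 10*m - 5*r^3 + r^2*(35 - 4*m) + r*(11*m^2 + 33*m - 50)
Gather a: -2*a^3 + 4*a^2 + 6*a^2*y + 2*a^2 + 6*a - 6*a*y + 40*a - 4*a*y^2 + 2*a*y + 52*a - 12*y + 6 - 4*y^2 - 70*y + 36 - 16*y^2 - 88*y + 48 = -2*a^3 + a^2*(6*y + 6) + a*(-4*y^2 - 4*y + 98) - 20*y^2 - 170*y + 90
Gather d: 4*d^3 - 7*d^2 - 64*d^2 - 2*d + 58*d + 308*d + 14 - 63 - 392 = 4*d^3 - 71*d^2 + 364*d - 441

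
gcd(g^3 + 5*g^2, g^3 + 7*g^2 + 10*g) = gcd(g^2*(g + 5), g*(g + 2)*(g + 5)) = g^2 + 5*g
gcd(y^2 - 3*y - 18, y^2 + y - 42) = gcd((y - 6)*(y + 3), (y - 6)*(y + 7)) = y - 6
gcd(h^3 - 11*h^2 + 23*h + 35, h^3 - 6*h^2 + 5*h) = h - 5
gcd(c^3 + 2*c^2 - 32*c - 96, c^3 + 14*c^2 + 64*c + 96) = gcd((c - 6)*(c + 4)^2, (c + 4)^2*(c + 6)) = c^2 + 8*c + 16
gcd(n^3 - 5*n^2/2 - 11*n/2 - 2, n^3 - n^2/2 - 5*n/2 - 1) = n^2 + 3*n/2 + 1/2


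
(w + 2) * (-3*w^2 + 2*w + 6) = -3*w^3 - 4*w^2 + 10*w + 12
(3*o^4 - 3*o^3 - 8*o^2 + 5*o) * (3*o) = 9*o^5 - 9*o^4 - 24*o^3 + 15*o^2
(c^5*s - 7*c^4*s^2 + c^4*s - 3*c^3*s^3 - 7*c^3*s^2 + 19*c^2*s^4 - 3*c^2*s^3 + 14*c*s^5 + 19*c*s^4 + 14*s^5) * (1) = c^5*s - 7*c^4*s^2 + c^4*s - 3*c^3*s^3 - 7*c^3*s^2 + 19*c^2*s^4 - 3*c^2*s^3 + 14*c*s^5 + 19*c*s^4 + 14*s^5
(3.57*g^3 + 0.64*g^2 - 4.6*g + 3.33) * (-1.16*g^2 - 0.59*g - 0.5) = -4.1412*g^5 - 2.8487*g^4 + 3.1734*g^3 - 1.4688*g^2 + 0.3353*g - 1.665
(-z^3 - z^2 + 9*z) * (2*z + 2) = -2*z^4 - 4*z^3 + 16*z^2 + 18*z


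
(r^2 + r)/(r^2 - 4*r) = (r + 1)/(r - 4)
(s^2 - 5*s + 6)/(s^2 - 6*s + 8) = (s - 3)/(s - 4)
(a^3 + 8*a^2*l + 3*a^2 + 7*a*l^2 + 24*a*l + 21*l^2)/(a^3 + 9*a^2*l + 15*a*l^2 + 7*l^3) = (a + 3)/(a + l)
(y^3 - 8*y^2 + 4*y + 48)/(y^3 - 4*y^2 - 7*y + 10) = (y^2 - 10*y + 24)/(y^2 - 6*y + 5)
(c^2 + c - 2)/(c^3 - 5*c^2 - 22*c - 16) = (c - 1)/(c^2 - 7*c - 8)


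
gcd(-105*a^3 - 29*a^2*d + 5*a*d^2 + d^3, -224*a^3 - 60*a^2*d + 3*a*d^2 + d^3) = 7*a + d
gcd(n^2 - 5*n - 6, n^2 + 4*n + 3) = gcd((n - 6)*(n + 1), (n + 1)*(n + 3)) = n + 1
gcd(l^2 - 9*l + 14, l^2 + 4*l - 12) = l - 2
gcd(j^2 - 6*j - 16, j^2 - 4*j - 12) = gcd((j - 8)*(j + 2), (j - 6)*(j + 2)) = j + 2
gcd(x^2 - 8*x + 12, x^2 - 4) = x - 2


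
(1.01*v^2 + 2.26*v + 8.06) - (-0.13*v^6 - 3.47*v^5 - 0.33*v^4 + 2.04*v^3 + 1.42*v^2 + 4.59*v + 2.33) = 0.13*v^6 + 3.47*v^5 + 0.33*v^4 - 2.04*v^3 - 0.41*v^2 - 2.33*v + 5.73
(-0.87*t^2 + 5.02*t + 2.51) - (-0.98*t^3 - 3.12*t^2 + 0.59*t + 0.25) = 0.98*t^3 + 2.25*t^2 + 4.43*t + 2.26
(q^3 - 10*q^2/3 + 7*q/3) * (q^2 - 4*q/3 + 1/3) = q^5 - 14*q^4/3 + 64*q^3/9 - 38*q^2/9 + 7*q/9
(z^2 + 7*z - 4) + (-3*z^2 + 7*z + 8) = -2*z^2 + 14*z + 4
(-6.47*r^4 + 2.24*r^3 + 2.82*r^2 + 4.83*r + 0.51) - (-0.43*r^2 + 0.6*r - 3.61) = -6.47*r^4 + 2.24*r^3 + 3.25*r^2 + 4.23*r + 4.12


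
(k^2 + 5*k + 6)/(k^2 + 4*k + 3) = (k + 2)/(k + 1)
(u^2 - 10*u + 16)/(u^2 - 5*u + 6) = (u - 8)/(u - 3)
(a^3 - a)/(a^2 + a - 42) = (a^3 - a)/(a^2 + a - 42)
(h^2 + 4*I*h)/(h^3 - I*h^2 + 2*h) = (h + 4*I)/(h^2 - I*h + 2)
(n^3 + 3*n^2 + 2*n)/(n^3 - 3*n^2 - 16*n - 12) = n/(n - 6)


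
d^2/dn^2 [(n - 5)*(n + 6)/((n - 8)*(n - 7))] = 4*(8*n^3 - 129*n^2 + 591*n - 547)/(n^6 - 45*n^5 + 843*n^4 - 8415*n^3 + 47208*n^2 - 141120*n + 175616)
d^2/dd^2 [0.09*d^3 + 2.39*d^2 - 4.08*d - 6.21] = 0.54*d + 4.78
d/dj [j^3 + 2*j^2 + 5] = j*(3*j + 4)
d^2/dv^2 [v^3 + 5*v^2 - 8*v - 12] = 6*v + 10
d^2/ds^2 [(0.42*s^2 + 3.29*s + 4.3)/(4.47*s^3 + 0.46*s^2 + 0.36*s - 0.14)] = (16.783956*s^6 + 394.422966*s^5 + 1067.548644*s^4 + 135.810952*s^3 + 71.845512*s^2 + 21.689376*s + 2.016496)/(89.314623*s^9 + 27.573642*s^8 + 24.416928*s^7 - 3.85325*s^6 + 0.239255999999999*s^5 - 1.261752*s^4 + 0.170388*s^3 - 0.027384*s^2 + 0.021168*s - 0.002744)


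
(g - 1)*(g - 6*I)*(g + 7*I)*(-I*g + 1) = -I*g^4 + 2*g^3 + I*g^3 - 2*g^2 - 41*I*g^2 + 42*g + 41*I*g - 42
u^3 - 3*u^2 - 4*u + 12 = (u - 3)*(u - 2)*(u + 2)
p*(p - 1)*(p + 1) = p^3 - p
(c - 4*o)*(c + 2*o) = c^2 - 2*c*o - 8*o^2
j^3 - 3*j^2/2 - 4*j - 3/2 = (j - 3)*(j + 1/2)*(j + 1)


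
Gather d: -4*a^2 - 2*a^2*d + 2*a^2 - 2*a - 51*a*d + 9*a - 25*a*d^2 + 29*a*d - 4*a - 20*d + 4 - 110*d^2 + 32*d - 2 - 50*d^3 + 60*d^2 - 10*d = -2*a^2 + 3*a - 50*d^3 + d^2*(-25*a - 50) + d*(-2*a^2 - 22*a + 2) + 2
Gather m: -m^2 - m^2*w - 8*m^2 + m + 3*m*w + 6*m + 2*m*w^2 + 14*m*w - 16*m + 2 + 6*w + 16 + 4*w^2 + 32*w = m^2*(-w - 9) + m*(2*w^2 + 17*w - 9) + 4*w^2 + 38*w + 18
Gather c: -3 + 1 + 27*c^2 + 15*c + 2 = 27*c^2 + 15*c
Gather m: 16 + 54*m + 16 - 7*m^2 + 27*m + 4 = -7*m^2 + 81*m + 36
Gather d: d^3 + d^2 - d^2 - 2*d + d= d^3 - d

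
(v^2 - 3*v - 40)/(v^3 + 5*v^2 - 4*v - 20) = (v - 8)/(v^2 - 4)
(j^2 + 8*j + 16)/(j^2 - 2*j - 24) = (j + 4)/(j - 6)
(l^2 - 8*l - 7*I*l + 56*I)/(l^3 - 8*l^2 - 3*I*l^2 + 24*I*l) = (l - 7*I)/(l*(l - 3*I))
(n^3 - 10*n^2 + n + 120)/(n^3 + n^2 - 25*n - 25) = (n^2 - 5*n - 24)/(n^2 + 6*n + 5)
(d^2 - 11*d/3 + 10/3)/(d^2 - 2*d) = (d - 5/3)/d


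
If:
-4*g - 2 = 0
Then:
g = -1/2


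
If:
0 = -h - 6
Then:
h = -6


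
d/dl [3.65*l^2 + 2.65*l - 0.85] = 7.3*l + 2.65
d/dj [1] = 0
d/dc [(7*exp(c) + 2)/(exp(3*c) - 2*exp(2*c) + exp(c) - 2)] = (-(7*exp(c) + 2)*(3*exp(2*c) - 4*exp(c) + 1) + 7*exp(3*c) - 14*exp(2*c) + 7*exp(c) - 14)*exp(c)/(exp(3*c) - 2*exp(2*c) + exp(c) - 2)^2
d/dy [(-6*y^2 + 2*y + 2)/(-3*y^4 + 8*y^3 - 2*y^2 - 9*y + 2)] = 2*(-18*y^5 + 33*y^4 - 4*y^3 + 5*y^2 - 8*y + 11)/(9*y^8 - 48*y^7 + 76*y^6 + 22*y^5 - 152*y^4 + 68*y^3 + 73*y^2 - 36*y + 4)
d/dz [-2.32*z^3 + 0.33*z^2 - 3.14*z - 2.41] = -6.96*z^2 + 0.66*z - 3.14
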